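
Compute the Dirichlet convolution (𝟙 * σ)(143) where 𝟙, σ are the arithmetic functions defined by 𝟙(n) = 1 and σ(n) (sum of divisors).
(𝟙 * σ)(143) = 195

Divisors of 143: [1, 11, 13, 143]. For each d | 143:
  d = 1: 𝟙(1) · σ(143/1) = 1 · 168 = 168
  d = 11: 𝟙(11) · σ(143/11) = 1 · 14 = 14
  d = 13: 𝟙(13) · σ(143/13) = 1 · 12 = 12
  d = 143: 𝟙(143) · σ(143/143) = 1 · 1 = 1
Summing: (𝟙 * σ)(143) = 168 + 14 + 12 + 1 = 195.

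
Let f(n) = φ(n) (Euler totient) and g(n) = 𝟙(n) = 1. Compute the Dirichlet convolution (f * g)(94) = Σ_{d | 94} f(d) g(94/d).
(φ * 𝟙)(94) = 94

Divisors of 94: [1, 2, 47, 94]. For each d | 94:
  d = 1: φ(1) · 𝟙(94/1) = 1 · 1 = 1
  d = 2: φ(2) · 𝟙(94/2) = 1 · 1 = 1
  d = 47: φ(47) · 𝟙(94/47) = 46 · 1 = 46
  d = 94: φ(94) · 𝟙(94/94) = 46 · 1 = 46
Summing: (φ * 𝟙)(94) = 1 + 1 + 46 + 46 = 94.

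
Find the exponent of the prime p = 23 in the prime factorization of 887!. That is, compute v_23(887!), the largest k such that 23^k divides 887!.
v_23(887!) = 39

Legendre's formula: v_p(n!) = Σ_{k ≥ 1} ⌊n / p^k⌋. For p = 23, n = 887, the terms are:
  ⌊887/23^1⌋ = ⌊887/23⌋ = 38
  ⌊887/23^2⌋ = ⌊887/529⌋ = 1
(the next term ⌊887/23^3⌋ = 0, terminating the sum). Summing: v_23(887!) = 38 + 1 = 39.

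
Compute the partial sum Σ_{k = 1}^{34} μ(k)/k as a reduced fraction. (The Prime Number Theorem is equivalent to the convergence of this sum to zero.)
Σ μ(k)/k = -302679716/100280245065

Values of μ(k) for 1 ≤ k ≤ 34: μ(1) = 1, μ(2) = -1, μ(3) = -1, μ(5) = -1, μ(6) = 1, μ(7) = -1, μ(10) = 1, μ(11) = -1, μ(13) = -1, μ(14) = 1, μ(15) = 1, μ(17) = -1, μ(19) = -1, μ(21) = 1, μ(22) = 1, μ(23) = -1, μ(26) = 1, μ(29) = -1, μ(30) = -1, μ(31) = -1, μ(33) = 1, μ(34) = 1, with μ = 0 on non-squarefree integers. Summing μ(k)/k for k where μ(k) ≠ 0 gives -302679716/100280245065 ≈ -0.0030. (PNT ⟺ this sum → 0 as n → ∞.)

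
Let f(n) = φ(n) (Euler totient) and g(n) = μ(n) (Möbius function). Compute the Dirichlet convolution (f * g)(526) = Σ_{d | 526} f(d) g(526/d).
(φ * μ)(526) = 0

Divisors of 526: [1, 2, 263, 526]. For each d | 526:
  d = 1: φ(1) · μ(526/1) = 1 · 1 = 1
  d = 2: φ(2) · μ(526/2) = 1 · -1 = -1
  d = 263: φ(263) · μ(526/263) = 262 · -1 = -262
  d = 526: φ(526) · μ(526/526) = 262 · 1 = 262
Summing: (φ * μ)(526) = 1 + -1 + -262 + 262 = 0.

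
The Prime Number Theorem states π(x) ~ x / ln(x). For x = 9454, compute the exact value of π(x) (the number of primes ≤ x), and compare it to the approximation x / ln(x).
π(9454) = 1170;  x/ln(x) ≈ 1032.75;  relative error ≈ 11.73%.

Directly count primes up to 9454: π(9454) = 1170. The PNT approximation gives 9454/ln(9454) ≈ 9454/9.15419 ≈ 1032.75. Relative error (π(x) − x/ln(x)) / π(x) ≈ 11.73%; the approximation is known to undercount slightly (Li(x) is a better estimate).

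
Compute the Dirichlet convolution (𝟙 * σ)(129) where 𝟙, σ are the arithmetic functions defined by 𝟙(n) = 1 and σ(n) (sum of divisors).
(𝟙 * σ)(129) = 225

Divisors of 129: [1, 3, 43, 129]. For each d | 129:
  d = 1: 𝟙(1) · σ(129/1) = 1 · 176 = 176
  d = 3: 𝟙(3) · σ(129/3) = 1 · 44 = 44
  d = 43: 𝟙(43) · σ(129/43) = 1 · 4 = 4
  d = 129: 𝟙(129) · σ(129/129) = 1 · 1 = 1
Summing: (𝟙 * σ)(129) = 176 + 44 + 4 + 1 = 225.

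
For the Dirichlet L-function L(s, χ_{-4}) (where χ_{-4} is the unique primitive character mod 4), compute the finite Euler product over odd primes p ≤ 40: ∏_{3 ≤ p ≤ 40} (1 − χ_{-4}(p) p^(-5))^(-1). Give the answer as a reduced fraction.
∏ = 36434162976122653852428171915209665920933190877591375/36574689167094305070442169349729960875390257302863872

The odd primes p ≤ 40 are [3, 5, 7, 11, 13, 17, 19, 23, 29, 31, 37]. For each, χ(p) = 1 if p ≡ 1 mod 4, χ(p) = −1 if p ≡ 3 mod 4. Taking (1 − χ(p)/p^5)^(-1) = p^5/(p^5 − χ(p)): (1 − (-1)/3^5)^(-1) · (1 − (1)/5^5)^(-1) · (1 − (-1)/7^5)^(-1) · (1 − (-1)/11^5)^(-1) · (1 − (1)/13^5)^(-1) · (1 − (1)/17^5)^(-1) · (1 − (-1)/19^5)^(-1) · (1 − (-1)/23^5)^(-1) · (1 − (1)/29^5)^(-1) · (1 − (-1)/31^5)^(-1) · (1 − (1)/37^5)^(-1) = 36434162976122653852428171915209665920933190877591375/36574689167094305070442169349729960875390257302863872.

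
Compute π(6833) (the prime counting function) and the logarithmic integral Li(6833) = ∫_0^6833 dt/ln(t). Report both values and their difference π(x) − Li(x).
π(6833) = 880;  Li(6833) ≈ 895.44;  π(x) − Li(x) ≈ -15.44.

Direct count of primes ≤ 6833 gives π(6833) = 880. Numerical evaluation of the logarithmic integral gives Li(6833) ≈ 895.44. The difference π(x) − Li(x) ≈ -15.44 is typically negative for small/moderate x (Li(x) overestimates), though Littlewood's theorem shows this sign changes infinitely often.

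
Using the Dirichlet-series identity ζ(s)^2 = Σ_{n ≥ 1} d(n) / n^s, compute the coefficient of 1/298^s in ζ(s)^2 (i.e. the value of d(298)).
d(298) = 4

ζ(s)^2 = (Σ 1/m^s)(Σ 1/k^s). The coefficient of 1/n^s in the product is the number of ordered pairs (m, k) with mk = n, which equals d(n). For n = 298, divisors are [1, 2, 149, 298], so d(298) = 4.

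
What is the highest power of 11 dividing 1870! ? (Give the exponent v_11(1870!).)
v_11(1870!) = 186

Legendre's formula: v_p(n!) = Σ_{k ≥ 1} ⌊n / p^k⌋. For p = 11, n = 1870, the terms are:
  ⌊1870/11^1⌋ = ⌊1870/11⌋ = 170
  ⌊1870/11^2⌋ = ⌊1870/121⌋ = 15
  ⌊1870/11^3⌋ = ⌊1870/1331⌋ = 1
(the next term ⌊1870/11^4⌋ = 0, terminating the sum). Summing: v_11(1870!) = 170 + 15 + 1 = 186.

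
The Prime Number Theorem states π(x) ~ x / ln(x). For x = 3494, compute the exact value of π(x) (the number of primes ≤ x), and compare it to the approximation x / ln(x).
π(3494) = 488;  x/ln(x) ≈ 428.25;  relative error ≈ 12.24%.

Directly count primes up to 3494: π(3494) = 488. The PNT approximation gives 3494/ln(3494) ≈ 3494/8.15880 ≈ 428.25. Relative error (π(x) − x/ln(x)) / π(x) ≈ 12.24%; the approximation is known to undercount slightly (Li(x) is a better estimate).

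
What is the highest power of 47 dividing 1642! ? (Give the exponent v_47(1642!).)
v_47(1642!) = 34

Legendre's formula: v_p(n!) = Σ_{k ≥ 1} ⌊n / p^k⌋. For p = 47, n = 1642, the terms are:
  ⌊1642/47^1⌋ = ⌊1642/47⌋ = 34
(the next term ⌊1642/47^2⌋ = 0, terminating the sum). Summing: v_47(1642!) = 34 = 34.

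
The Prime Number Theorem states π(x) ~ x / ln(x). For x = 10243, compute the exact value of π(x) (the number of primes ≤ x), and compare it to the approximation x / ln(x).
π(10243) = 1255;  x/ln(x) ≈ 1109.23;  relative error ≈ 11.62%.

Directly count primes up to 10243: π(10243) = 1255. The PNT approximation gives 10243/ln(10243) ≈ 10243/9.23435 ≈ 1109.23. Relative error (π(x) − x/ln(x)) / π(x) ≈ 11.62%; the approximation is known to undercount slightly (Li(x) is a better estimate).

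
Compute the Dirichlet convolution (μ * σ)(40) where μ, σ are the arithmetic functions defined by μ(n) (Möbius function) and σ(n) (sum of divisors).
(μ * σ)(40) = 40

Divisors of 40: [1, 2, 4, 5, 8, 10, 20, 40]. For each d | 40:
  d = 1: μ(1) · σ(40/1) = 1 · 90 = 90
  d = 2: μ(2) · σ(40/2) = -1 · 42 = -42
  d = 4: μ(4) · σ(40/4) = 0 · 18 = 0
  d = 5: μ(5) · σ(40/5) = -1 · 15 = -15
  d = 8: μ(8) · σ(40/8) = 0 · 6 = 0
  d = 10: μ(10) · σ(40/10) = 1 · 7 = 7
  d = 20: μ(20) · σ(40/20) = 0 · 3 = 0
  d = 40: μ(40) · σ(40/40) = 0 · 1 = 0
Summing: (μ * σ)(40) = 90 + -42 + 0 + -15 + 0 + 7 + 0 + 0 = 40.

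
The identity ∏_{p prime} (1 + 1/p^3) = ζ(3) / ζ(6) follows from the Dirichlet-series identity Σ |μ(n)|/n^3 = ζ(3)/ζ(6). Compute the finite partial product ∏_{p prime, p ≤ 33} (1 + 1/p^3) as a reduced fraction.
∏ = 123276368443014873612288/104343309932640260237195

The primes p ≤ 33 are [2, 3, 5, 7, 11, 13, 17, 19, 23, 29, 31]. For each, (1 + 1/p^3) = (p^3 + 1)/p^3. Multiplying these fractions over p ∈ [2, 3, 5, 7, 11, 13, 17, 19, 23, 29, 31] gives 123276368443014873612288/104343309932640260237195. (In the limit P → ∞ this tends to ζ(3)/ζ(6).)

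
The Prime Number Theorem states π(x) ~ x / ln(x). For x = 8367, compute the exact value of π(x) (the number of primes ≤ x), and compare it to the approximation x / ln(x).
π(8367) = 1047;  x/ln(x) ≈ 926.37;  relative error ≈ 11.52%.

Directly count primes up to 8367: π(8367) = 1047. The PNT approximation gives 8367/ln(8367) ≈ 8367/9.03205 ≈ 926.37. Relative error (π(x) − x/ln(x)) / π(x) ≈ 11.52%; the approximation is known to undercount slightly (Li(x) is a better estimate).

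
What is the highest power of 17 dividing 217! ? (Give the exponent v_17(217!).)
v_17(217!) = 12

Legendre's formula: v_p(n!) = Σ_{k ≥ 1} ⌊n / p^k⌋. For p = 17, n = 217, the terms are:
  ⌊217/17^1⌋ = ⌊217/17⌋ = 12
(the next term ⌊217/17^2⌋ = 0, terminating the sum). Summing: v_17(217!) = 12 = 12.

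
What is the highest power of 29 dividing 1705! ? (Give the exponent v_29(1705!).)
v_29(1705!) = 60

Legendre's formula: v_p(n!) = Σ_{k ≥ 1} ⌊n / p^k⌋. For p = 29, n = 1705, the terms are:
  ⌊1705/29^1⌋ = ⌊1705/29⌋ = 58
  ⌊1705/29^2⌋ = ⌊1705/841⌋ = 2
(the next term ⌊1705/29^3⌋ = 0, terminating the sum). Summing: v_29(1705!) = 58 + 2 = 60.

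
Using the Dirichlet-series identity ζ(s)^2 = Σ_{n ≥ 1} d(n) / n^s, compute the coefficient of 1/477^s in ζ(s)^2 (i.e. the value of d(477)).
d(477) = 6

ζ(s)^2 = (Σ 1/m^s)(Σ 1/k^s). The coefficient of 1/n^s in the product is the number of ordered pairs (m, k) with mk = n, which equals d(n). For n = 477, divisors are [1, 3, 9, 53, 159, 477], so d(477) = 6.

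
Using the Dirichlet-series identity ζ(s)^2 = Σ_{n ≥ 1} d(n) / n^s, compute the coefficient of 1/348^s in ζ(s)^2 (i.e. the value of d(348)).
d(348) = 12

ζ(s)^2 = (Σ 1/m^s)(Σ 1/k^s). The coefficient of 1/n^s in the product is the number of ordered pairs (m, k) with mk = n, which equals d(n). For n = 348, divisors are [1, 2, 3, 4, 6, 12, 29, 58, 87, 116, 174, 348], so d(348) = 12.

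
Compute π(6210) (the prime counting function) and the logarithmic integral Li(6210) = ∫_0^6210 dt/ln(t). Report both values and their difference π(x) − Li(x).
π(6210) = 807;  Li(6210) ≈ 824.51;  π(x) − Li(x) ≈ -17.51.

Direct count of primes ≤ 6210 gives π(6210) = 807. Numerical evaluation of the logarithmic integral gives Li(6210) ≈ 824.51. The difference π(x) − Li(x) ≈ -17.51 is typically negative for small/moderate x (Li(x) overestimates), though Littlewood's theorem shows this sign changes infinitely often.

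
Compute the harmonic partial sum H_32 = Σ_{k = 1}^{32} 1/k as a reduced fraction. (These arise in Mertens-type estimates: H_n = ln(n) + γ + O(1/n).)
H_32 = 586061125622639/144403552893600

Direct summation: H_32 = 1 + 1/2 + ... + 1/32. The least common denominator is lcm(1, ..., 32) = 144403552893600; over this denominator the numerator is 144403552893600 + 72201776446800 + 48134517631200 + 36100888223400 + 28880710578720 + 24067258815600 + 20629078984800 + 18050444111700 + 16044839210400 + 14440355289360 + 13127595717600 + 12033629407800 + 11107965607200 + 10314539492400 + 9626903526240 + 9025222055850 + 8494326640800 + 8022419605200 + 7600186994400 + 7220177644680 + 6876359661600 + 6563797858800 + 6278415343200 + 6016814703900 + 5776142115744 + 5553982803600 + 5348279736800 + 5157269746200 + 4979432858400 + 4813451763120 + 4658179125600 + 4512611027925 = 586061125622639, so H_32 = 586061125622639/144403552893600 (already in lowest terms) ≈ 4.05850. (The PNT-adjacent estimate ln(32) + γ ≈ 4.04295 matches within O(1/n).)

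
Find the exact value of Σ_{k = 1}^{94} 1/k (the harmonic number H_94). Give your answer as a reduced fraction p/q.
H_94 = 3684269126502577787295988888472646995861/718766754945489455304472257065075294400

Direct summation: H_94 = 1 + 1/2 + ... + 1/94. The least common denominator is lcm(1, ..., 94) = 718766754945489455304472257065075294400; over this denominator the numerator is 718766754945489455304472257065075294400 + 359383377472744727652236128532537647200 + 239588918315163151768157419021691764800 + 179691688736372363826118064266268823600 + 143753350989097891060894451413015058880 + 119794459157581575884078709510845882400 + 102680964992212779329210322437867899200 + 89845844368186181913059032133134411800 + 79862972771721050589385806340563921600 + 71876675494548945530447225706507529440 + 65342432267771768664042932460461390400 + 59897229578790787942039354755422941200 + 55289750380422265792651712081928868800 + 51340482496106389664605161218933949600 + 47917783663032630353631483804338352960 + 44922922184093090956529516066567205900 + 42280397349734673841439544533239723200 + 39931486385860525294692903170281960800 + 37829829207657339752866960898161857600 + 35938337747274472765223612853253764720 + 34226988330737593109736774145955966400 + 32671216133885884332021466230230695200 + 31250728475890845882803141611525012800 + 29948614789395393971019677377711470600 + 28750670197819578212178890282603011776 + 27644875190211132896325856040964434400 + 26620990923907016863128602113521307200 + 25670241248053194832302580609466974800 + 24785060515361705355326629553968113600 + 23958891831516315176815741902169176480 + 23186024353080305009821685711776622400 + 22461461092046545478264758033283602950 + 21780810755923922888014310820153796800 + 21140198674867336920719772266619861600 + 20536192998442555865842064487573579840 + 19965743192930262647346451585140980400 + 19426128512040255548769520461218251200 + 18914914603828669876433480449080928800 + 18429916793474088597550570693976289600 + 17969168873637236382611806426626882360 + 17530896462085108665962737977196958400 + 17113494165368796554868387072977983200 + 16715505928964871053592378071280820800 + 16335608066942942166010733115115347600 + 15972594554344210117877161268112784320 + 15625364237945422941401570805762506400 + 15292909679691265006478133129044155200 + 14974307394697696985509838688855735300 + 14668709284601825618458617491123985600 + 14375335098909789106089445141301505888 + 14093465783244891280479848177746574400 + 13822437595105566448162928020482217200 + 13561636885763951986876835038963684800 + 13310495461953508431564301056760653600 + 13068486453554353732808586492092278080 + 12835120624026597416151290304733487400 + 12609943069219113250955653632720619200 + 12392530257680852677663314776984056800 + 12182487371957448394991055204492801600 + 11979445915758157588407870951084588240 + 11783061556483433693515938640411070400 + 11593012176540152504910842855888311200 + 11408996110245864369912258048651988800 + 11230730546023272739132379016641801475 + 11057950076084453158530342416385773760 + 10890405377961961444007155410076898400 + 10727862014111782914992123239777243200 + 10570099337433668460359886133309930800 + 10416909491963615294267713870508337600 + 10268096499221277932921032243786789920 + 10123475421767457116964397986832046400 + 9982871596465131323673225792570490200 + 9846119930760129524718798041987332800 + 9713064256020127774384760230609125600 + 9583556732606526070726296760867670592 + 9457457301914334938216740224540464400 + 9334633181110252666291847494351627200 + 9214958396737044298775285346988144800 + 9098313353740372851955345026140193600 + 8984584436818618191305903213313441180 + 8873663641302338954376200704507102400 + 8765448231042554332981368988598479200 + 8659840421029993437403280205603316800 + 8556747082684398277434193536488991600 + 8456079469946934768287908906647944640 + 8357752964482435526796189035640410400 + 8261686838453901785108876517989371200 + 8167804033471471083005366557557673800 + 8076030954443701744994070304101969600 + 7986297277172105058938580634056392160 + 7898535768631752256093101725989838400 + 7812682118972711470700785402881253200 + 7728674784360101669940561903925540800 + 7646454839845632503239066564522077600 = 3684269126502577787295988888472646995861, so H_94 = 3684269126502577787295988888472646995861/718766754945489455304472257065075294400 (already in lowest terms) ≈ 5.12582. (The PNT-adjacent estimate ln(94) + γ ≈ 5.12051 matches within O(1/n).)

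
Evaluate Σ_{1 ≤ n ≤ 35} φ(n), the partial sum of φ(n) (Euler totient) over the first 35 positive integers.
Σ_{n ≤ 35} φ(n) = 384

Compute φ(n) for each 1 ≤ n ≤ 35: φ(1) = 1, φ(2) = 1, φ(3) = 2, φ(4) = 2, φ(5) = 4, φ(6) = 2, φ(7) = 6, φ(8) = 4, φ(9) = 6, φ(10) = 4, φ(11) = 10, φ(12) = 4, φ(13) = 12, φ(14) = 6, φ(15) = 8, φ(16) = 8, φ(17) = 16, φ(18) = 6, φ(19) = 18, φ(20) = 8, φ(21) = 12, φ(22) = 10, φ(23) = 22, φ(24) = 8, φ(25) = 20, φ(26) = 12, φ(27) = 18, φ(28) = 12, φ(29) = 28, φ(30) = 8, φ(31) = 30, φ(32) = 16, φ(33) = 20, φ(34) = 16, φ(35) = 24. Summing all 35 values: 384. (Average order: Σ_{n ≤ x} φ(n) ~ (3/π²) x². For x = 35, (3/π²)·35² ≈ 372.36.)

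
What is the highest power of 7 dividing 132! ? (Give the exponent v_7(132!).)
v_7(132!) = 20

Legendre's formula: v_p(n!) = Σ_{k ≥ 1} ⌊n / p^k⌋. For p = 7, n = 132, the terms are:
  ⌊132/7^1⌋ = ⌊132/7⌋ = 18
  ⌊132/7^2⌋ = ⌊132/49⌋ = 2
(the next term ⌊132/7^3⌋ = 0, terminating the sum). Summing: v_7(132!) = 18 + 2 = 20.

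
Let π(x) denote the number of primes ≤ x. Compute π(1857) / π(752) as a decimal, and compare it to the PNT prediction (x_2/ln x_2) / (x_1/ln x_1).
π(1857)/π(752) = 283/133 ≈ 2.1278;  PNT prediction ≈ 2.1728.

π(752) = 133 and π(1857) = 283, so π(1857)/π(752) ≈ 2.1278. The PNT-predicted ratio is (1857/ln(1857)) / (752/ln(752)) ≈ 2.1728. The two agree to within a few percent, as expected.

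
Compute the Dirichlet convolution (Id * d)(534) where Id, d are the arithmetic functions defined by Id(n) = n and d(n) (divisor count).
(Id * d)(534) = 1820

Divisors of 534: [1, 2, 3, 6, 89, 178, 267, 534]. For each d | 534:
  d = 1: Id(1) · d(534/1) = 1 · 8 = 8
  d = 2: Id(2) · d(534/2) = 2 · 4 = 8
  d = 3: Id(3) · d(534/3) = 3 · 4 = 12
  d = 6: Id(6) · d(534/6) = 6 · 2 = 12
  d = 89: Id(89) · d(534/89) = 89 · 4 = 356
  d = 178: Id(178) · d(534/178) = 178 · 2 = 356
  d = 267: Id(267) · d(534/267) = 267 · 2 = 534
  d = 534: Id(534) · d(534/534) = 534 · 1 = 534
Summing: (Id * d)(534) = 8 + 8 + 12 + 12 + 356 + 356 + 534 + 534 = 1820.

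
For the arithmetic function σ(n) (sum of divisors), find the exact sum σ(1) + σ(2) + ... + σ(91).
Σ_{n ≤ 91} σ(n) = 6845

Compute σ(n) for each 1 ≤ n ≤ 91: σ(1) = 1, σ(2) = 3, σ(3) = 4, σ(4) = 7, σ(5) = 6, σ(6) = 12, σ(7) = 8, σ(8) = 15, σ(9) = 13, σ(10) = 18, σ(11) = 12, σ(12) = 28, σ(13) = 14, σ(14) = 24, σ(15) = 24, σ(16) = 31, σ(17) = 18, σ(18) = 39, σ(19) = 20, σ(20) = 42, σ(21) = 32, σ(22) = 36, σ(23) = 24, σ(24) = 60, σ(25) = 31, σ(26) = 42, σ(27) = 40, σ(28) = 56, σ(29) = 30, σ(30) = 72, σ(31) = 32, σ(32) = 63, σ(33) = 48, σ(34) = 54, σ(35) = 48, σ(36) = 91, σ(37) = 38, σ(38) = 60, σ(39) = 56, σ(40) = 90, σ(41) = 42, σ(42) = 96, σ(43) = 44, σ(44) = 84, σ(45) = 78, σ(46) = 72, σ(47) = 48, σ(48) = 124, σ(49) = 57, σ(50) = 93, σ(51) = 72, σ(52) = 98, σ(53) = 54, σ(54) = 120, σ(55) = 72, σ(56) = 120, σ(57) = 80, σ(58) = 90, σ(59) = 60, σ(60) = 168, σ(61) = 62, σ(62) = 96, σ(63) = 104, σ(64) = 127, σ(65) = 84, σ(66) = 144, σ(67) = 68, σ(68) = 126, σ(69) = 96, σ(70) = 144, σ(71) = 72, σ(72) = 195, σ(73) = 74, σ(74) = 114, σ(75) = 124, σ(76) = 140, σ(77) = 96, σ(78) = 168, σ(79) = 80, σ(80) = 186, σ(81) = 121, σ(82) = 126, σ(83) = 84, σ(84) = 224, σ(85) = 108, σ(86) = 132, σ(87) = 120, σ(88) = 180, σ(89) = 90, σ(90) = 234, σ(91) = 112. Summing all 91 values: 6845. (Average order: Σ_{n ≤ x} σ(n) ~ (π²/12) x². For x = 91, (π²/12)·91² ≈ 6810.85.)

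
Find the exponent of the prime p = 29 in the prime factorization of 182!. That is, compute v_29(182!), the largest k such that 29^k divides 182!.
v_29(182!) = 6

Legendre's formula: v_p(n!) = Σ_{k ≥ 1} ⌊n / p^k⌋. For p = 29, n = 182, the terms are:
  ⌊182/29^1⌋ = ⌊182/29⌋ = 6
(the next term ⌊182/29^2⌋ = 0, terminating the sum). Summing: v_29(182!) = 6 = 6.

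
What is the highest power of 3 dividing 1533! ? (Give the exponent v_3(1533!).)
v_3(1533!) = 763

Legendre's formula: v_p(n!) = Σ_{k ≥ 1} ⌊n / p^k⌋. For p = 3, n = 1533, the terms are:
  ⌊1533/3^1⌋ = ⌊1533/3⌋ = 511
  ⌊1533/3^2⌋ = ⌊1533/9⌋ = 170
  ⌊1533/3^3⌋ = ⌊1533/27⌋ = 56
  ⌊1533/3^4⌋ = ⌊1533/81⌋ = 18
  ⌊1533/3^5⌋ = ⌊1533/243⌋ = 6
  ⌊1533/3^6⌋ = ⌊1533/729⌋ = 2
(the next term ⌊1533/3^7⌋ = 0, terminating the sum). Summing: v_3(1533!) = 511 + 170 + 56 + 18 + 6 + 2 = 763.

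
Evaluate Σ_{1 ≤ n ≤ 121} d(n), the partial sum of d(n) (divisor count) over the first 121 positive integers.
Σ_{n ≤ 121} d(n) = 605

Compute d(n) for each 1 ≤ n ≤ 121: d(1) = 1, d(2) = 2, d(3) = 2, d(4) = 3, d(5) = 2, d(6) = 4, d(7) = 2, d(8) = 4, d(9) = 3, d(10) = 4, d(11) = 2, d(12) = 6, d(13) = 2, d(14) = 4, d(15) = 4, d(16) = 5, d(17) = 2, d(18) = 6, d(19) = 2, d(20) = 6, d(21) = 4, d(22) = 4, d(23) = 2, d(24) = 8, d(25) = 3, d(26) = 4, d(27) = 4, d(28) = 6, d(29) = 2, d(30) = 8, d(31) = 2, d(32) = 6, d(33) = 4, d(34) = 4, d(35) = 4, d(36) = 9, d(37) = 2, d(38) = 4, d(39) = 4, d(40) = 8, d(41) = 2, d(42) = 8, d(43) = 2, d(44) = 6, d(45) = 6, d(46) = 4, d(47) = 2, d(48) = 10, d(49) = 3, d(50) = 6, d(51) = 4, d(52) = 6, d(53) = 2, d(54) = 8, d(55) = 4, d(56) = 8, d(57) = 4, d(58) = 4, d(59) = 2, d(60) = 12, d(61) = 2, d(62) = 4, d(63) = 6, d(64) = 7, d(65) = 4, d(66) = 8, d(67) = 2, d(68) = 6, d(69) = 4, d(70) = 8, d(71) = 2, d(72) = 12, d(73) = 2, d(74) = 4, d(75) = 6, d(76) = 6, d(77) = 4, d(78) = 8, d(79) = 2, d(80) = 10, d(81) = 5, d(82) = 4, d(83) = 2, d(84) = 12, d(85) = 4, d(86) = 4, d(87) = 4, d(88) = 8, d(89) = 2, d(90) = 12, d(91) = 4, d(92) = 6, d(93) = 4, d(94) = 4, d(95) = 4, d(96) = 12, d(97) = 2, d(98) = 6, d(99) = 6, d(100) = 9, d(101) = 2, d(102) = 8, d(103) = 2, d(104) = 8, d(105) = 8, d(106) = 4, d(107) = 2, d(108) = 12, d(109) = 2, d(110) = 8, d(111) = 4, d(112) = 10, d(113) = 2, d(114) = 8, d(115) = 4, d(116) = 6, d(117) = 6, d(118) = 4, d(119) = 4, d(120) = 16, d(121) = 3. Summing all 121 values: 605. (Dirichlet's divisor formula: Σ_{n ≤ x} d(n) = x ln(x) + (2γ − 1) x + O(√x). For x = 121, the asymptotic estimate is ≈ 598.98.)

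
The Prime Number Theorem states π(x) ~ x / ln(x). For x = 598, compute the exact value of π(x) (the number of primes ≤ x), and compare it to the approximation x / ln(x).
π(598) = 108;  x/ln(x) ≈ 93.53;  relative error ≈ 13.40%.

Directly count primes up to 598: π(598) = 108. The PNT approximation gives 598/ln(598) ≈ 598/6.39359 ≈ 93.53. Relative error (π(x) − x/ln(x)) / π(x) ≈ 13.40%; the approximation is known to undercount slightly (Li(x) is a better estimate).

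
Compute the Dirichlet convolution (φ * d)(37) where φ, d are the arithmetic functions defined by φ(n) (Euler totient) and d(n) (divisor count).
(φ * d)(37) = 38

Divisors of 37: [1, 37]. For each d | 37:
  d = 1: φ(1) · d(37/1) = 1 · 2 = 2
  d = 37: φ(37) · d(37/37) = 36 · 1 = 36
Summing: (φ * d)(37) = 2 + 36 = 38.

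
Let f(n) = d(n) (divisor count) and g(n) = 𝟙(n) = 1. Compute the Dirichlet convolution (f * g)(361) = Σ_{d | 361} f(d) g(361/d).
(d * 𝟙)(361) = 6

Divisors of 361: [1, 19, 361]. For each d | 361:
  d = 1: d(1) · 𝟙(361/1) = 1 · 1 = 1
  d = 19: d(19) · 𝟙(361/19) = 2 · 1 = 2
  d = 361: d(361) · 𝟙(361/361) = 3 · 1 = 3
Summing: (d * 𝟙)(361) = 1 + 2 + 3 = 6.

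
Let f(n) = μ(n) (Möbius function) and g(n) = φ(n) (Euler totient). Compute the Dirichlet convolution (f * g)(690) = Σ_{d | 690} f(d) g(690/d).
(μ * φ)(690) = 0

Divisors of 690: [1, 2, 3, 5, 6, 10, 15, 23, 30, 46, 69, 115, 138, 230, 345, 690]. For each d | 690:
  d = 1: μ(1) · φ(690/1) = 1 · 176 = 176
  d = 2: μ(2) · φ(690/2) = -1 · 176 = -176
  d = 3: μ(3) · φ(690/3) = -1 · 88 = -88
  d = 5: μ(5) · φ(690/5) = -1 · 44 = -44
  d = 6: μ(6) · φ(690/6) = 1 · 88 = 88
  d = 10: μ(10) · φ(690/10) = 1 · 44 = 44
  d = 15: μ(15) · φ(690/15) = 1 · 22 = 22
  d = 23: μ(23) · φ(690/23) = -1 · 8 = -8
  d = 30: μ(30) · φ(690/30) = -1 · 22 = -22
  d = 46: μ(46) · φ(690/46) = 1 · 8 = 8
  d = 69: μ(69) · φ(690/69) = 1 · 4 = 4
  d = 115: μ(115) · φ(690/115) = 1 · 2 = 2
  d = 138: μ(138) · φ(690/138) = -1 · 4 = -4
  d = 230: μ(230) · φ(690/230) = -1 · 2 = -2
  d = 345: μ(345) · φ(690/345) = -1 · 1 = -1
  d = 690: μ(690) · φ(690/690) = 1 · 1 = 1
Summing: (μ * φ)(690) = 176 + -176 + -88 + -44 + 88 + 44 + 22 + -8 + -22 + 8 + 4 + 2 + -4 + -2 + -1 + 1 = 0.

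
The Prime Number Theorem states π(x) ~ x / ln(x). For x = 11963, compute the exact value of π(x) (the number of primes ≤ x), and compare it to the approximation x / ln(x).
π(11963) = 1434;  x/ln(x) ≈ 1274.07;  relative error ≈ 11.15%.

Directly count primes up to 11963: π(11963) = 1434. The PNT approximation gives 11963/ln(11963) ≈ 11963/9.38957 ≈ 1274.07. Relative error (π(x) − x/ln(x)) / π(x) ≈ 11.15%; the approximation is known to undercount slightly (Li(x) is a better estimate).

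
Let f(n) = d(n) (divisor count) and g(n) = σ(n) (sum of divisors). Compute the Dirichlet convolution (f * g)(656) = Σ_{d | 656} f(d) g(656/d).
(d * σ)(656) = 4356

Divisors of 656: [1, 2, 4, 8, 16, 41, 82, 164, 328, 656]. For each d | 656:
  d = 1: d(1) · σ(656/1) = 1 · 1302 = 1302
  d = 2: d(2) · σ(656/2) = 2 · 630 = 1260
  d = 4: d(4) · σ(656/4) = 3 · 294 = 882
  d = 8: d(8) · σ(656/8) = 4 · 126 = 504
  d = 16: d(16) · σ(656/16) = 5 · 42 = 210
  d = 41: d(41) · σ(656/41) = 2 · 31 = 62
  d = 82: d(82) · σ(656/82) = 4 · 15 = 60
  d = 164: d(164) · σ(656/164) = 6 · 7 = 42
  d = 328: d(328) · σ(656/328) = 8 · 3 = 24
  d = 656: d(656) · σ(656/656) = 10 · 1 = 10
Summing: (d * σ)(656) = 1302 + 1260 + 882 + 504 + 210 + 62 + 60 + 42 + 24 + 10 = 4356.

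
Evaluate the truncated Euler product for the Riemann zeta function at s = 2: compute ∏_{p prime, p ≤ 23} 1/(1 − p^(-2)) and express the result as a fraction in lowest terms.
∏ = 718188003533/440301256704

The primes p ≤ 23 are [2, 3, 5, 7, 11, 13, 17, 19, 23]. For each prime, (1 − 1/p^2)^(-1) = p^2 / (p^2 − 1). The product is (1 − 1/2^2)^(-1), (1 − 1/3^2)^(-1), (1 − 1/5^2)^(-1), (1 − 1/7^2)^(-1), (1 − 1/11^2)^(-1), (1 − 1/13^2)^(-1), (1 − 1/17^2)^(-1), (1 − 1/19^2)^(-1), (1 − 1/23^2)^(-1) = ∏ p^2 / (p^2 − 1) = 718188003533/440301256704.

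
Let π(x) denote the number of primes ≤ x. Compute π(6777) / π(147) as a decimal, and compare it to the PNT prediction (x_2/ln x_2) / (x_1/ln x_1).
π(6777)/π(147) = 871/34 ≈ 25.6176;  PNT prediction ≈ 26.0811.

π(147) = 34 and π(6777) = 871, so π(6777)/π(147) ≈ 25.6176. The PNT-predicted ratio is (6777/ln(6777)) / (147/ln(147)) ≈ 26.0811. The two agree to within a few percent, as expected.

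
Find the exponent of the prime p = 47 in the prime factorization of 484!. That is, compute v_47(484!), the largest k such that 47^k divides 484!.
v_47(484!) = 10

Legendre's formula: v_p(n!) = Σ_{k ≥ 1} ⌊n / p^k⌋. For p = 47, n = 484, the terms are:
  ⌊484/47^1⌋ = ⌊484/47⌋ = 10
(the next term ⌊484/47^2⌋ = 0, terminating the sum). Summing: v_47(484!) = 10 = 10.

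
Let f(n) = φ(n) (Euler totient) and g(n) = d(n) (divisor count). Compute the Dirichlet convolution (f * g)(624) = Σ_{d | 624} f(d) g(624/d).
(φ * d)(624) = 1736

Divisors of 624: [1, 2, 3, 4, 6, 8, 12, 13, 16, 24, 26, 39, 48, 52, 78, 104, 156, 208, 312, 624]. For each d | 624:
  d = 1: φ(1) · d(624/1) = 1 · 20 = 20
  d = 2: φ(2) · d(624/2) = 1 · 16 = 16
  d = 3: φ(3) · d(624/3) = 2 · 10 = 20
  d = 4: φ(4) · d(624/4) = 2 · 12 = 24
  d = 6: φ(6) · d(624/6) = 2 · 8 = 16
  d = 8: φ(8) · d(624/8) = 4 · 8 = 32
  d = 12: φ(12) · d(624/12) = 4 · 6 = 24
  d = 13: φ(13) · d(624/13) = 12 · 10 = 120
  d = 16: φ(16) · d(624/16) = 8 · 4 = 32
  d = 24: φ(24) · d(624/24) = 8 · 4 = 32
  d = 26: φ(26) · d(624/26) = 12 · 8 = 96
  d = 39: φ(39) · d(624/39) = 24 · 5 = 120
  d = 48: φ(48) · d(624/48) = 16 · 2 = 32
  d = 52: φ(52) · d(624/52) = 24 · 6 = 144
  d = 78: φ(78) · d(624/78) = 24 · 4 = 96
  d = 104: φ(104) · d(624/104) = 48 · 4 = 192
  d = 156: φ(156) · d(624/156) = 48 · 3 = 144
  d = 208: φ(208) · d(624/208) = 96 · 2 = 192
  d = 312: φ(312) · d(624/312) = 96 · 2 = 192
  d = 624: φ(624) · d(624/624) = 192 · 1 = 192
Summing: (φ * d)(624) = 20 + 16 + 20 + 24 + 16 + 32 + 24 + 120 + 32 + 32 + 96 + 120 + 32 + 144 + 96 + 192 + 144 + 192 + 192 + 192 = 1736.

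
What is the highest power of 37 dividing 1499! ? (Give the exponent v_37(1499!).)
v_37(1499!) = 41

Legendre's formula: v_p(n!) = Σ_{k ≥ 1} ⌊n / p^k⌋. For p = 37, n = 1499, the terms are:
  ⌊1499/37^1⌋ = ⌊1499/37⌋ = 40
  ⌊1499/37^2⌋ = ⌊1499/1369⌋ = 1
(the next term ⌊1499/37^3⌋ = 0, terminating the sum). Summing: v_37(1499!) = 40 + 1 = 41.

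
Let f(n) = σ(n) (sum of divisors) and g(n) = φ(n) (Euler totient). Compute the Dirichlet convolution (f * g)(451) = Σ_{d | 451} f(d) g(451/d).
(σ * φ)(451) = 1804

Divisors of 451: [1, 11, 41, 451]. For each d | 451:
  d = 1: σ(1) · φ(451/1) = 1 · 400 = 400
  d = 11: σ(11) · φ(451/11) = 12 · 40 = 480
  d = 41: σ(41) · φ(451/41) = 42 · 10 = 420
  d = 451: σ(451) · φ(451/451) = 504 · 1 = 504
Summing: (σ * φ)(451) = 400 + 480 + 420 + 504 = 1804.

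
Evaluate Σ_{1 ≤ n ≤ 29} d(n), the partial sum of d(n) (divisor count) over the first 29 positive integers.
Σ_{n ≤ 29} d(n) = 103

Compute d(n) for each 1 ≤ n ≤ 29: d(1) = 1, d(2) = 2, d(3) = 2, d(4) = 3, d(5) = 2, d(6) = 4, d(7) = 2, d(8) = 4, d(9) = 3, d(10) = 4, d(11) = 2, d(12) = 6, d(13) = 2, d(14) = 4, d(15) = 4, d(16) = 5, d(17) = 2, d(18) = 6, d(19) = 2, d(20) = 6, d(21) = 4, d(22) = 4, d(23) = 2, d(24) = 8, d(25) = 3, d(26) = 4, d(27) = 4, d(28) = 6, d(29) = 2. Summing all 29 values: 103. (Dirichlet's divisor formula: Σ_{n ≤ x} d(n) = x ln(x) + (2γ − 1) x + O(√x). For x = 29, the asymptotic estimate is ≈ 102.13.)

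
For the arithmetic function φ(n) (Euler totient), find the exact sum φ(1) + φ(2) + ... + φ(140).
Σ_{n ≤ 140} φ(n) = 6000

Compute φ(n) for each 1 ≤ n ≤ 140: φ(1) = 1, φ(2) = 1, φ(3) = 2, φ(4) = 2, φ(5) = 4, φ(6) = 2, φ(7) = 6, φ(8) = 4, φ(9) = 6, φ(10) = 4, φ(11) = 10, φ(12) = 4, φ(13) = 12, φ(14) = 6, φ(15) = 8, φ(16) = 8, φ(17) = 16, φ(18) = 6, φ(19) = 18, φ(20) = 8, φ(21) = 12, φ(22) = 10, φ(23) = 22, φ(24) = 8, φ(25) = 20, φ(26) = 12, φ(27) = 18, φ(28) = 12, φ(29) = 28, φ(30) = 8, φ(31) = 30, φ(32) = 16, φ(33) = 20, φ(34) = 16, φ(35) = 24, φ(36) = 12, φ(37) = 36, φ(38) = 18, φ(39) = 24, φ(40) = 16, φ(41) = 40, φ(42) = 12, φ(43) = 42, φ(44) = 20, φ(45) = 24, φ(46) = 22, φ(47) = 46, φ(48) = 16, φ(49) = 42, φ(50) = 20, φ(51) = 32, φ(52) = 24, φ(53) = 52, φ(54) = 18, φ(55) = 40, φ(56) = 24, φ(57) = 36, φ(58) = 28, φ(59) = 58, φ(60) = 16, φ(61) = 60, φ(62) = 30, φ(63) = 36, φ(64) = 32, φ(65) = 48, φ(66) = 20, φ(67) = 66, φ(68) = 32, φ(69) = 44, φ(70) = 24, φ(71) = 70, φ(72) = 24, φ(73) = 72, φ(74) = 36, φ(75) = 40, φ(76) = 36, φ(77) = 60, φ(78) = 24, φ(79) = 78, φ(80) = 32, φ(81) = 54, φ(82) = 40, φ(83) = 82, φ(84) = 24, φ(85) = 64, φ(86) = 42, φ(87) = 56, φ(88) = 40, φ(89) = 88, φ(90) = 24, φ(91) = 72, φ(92) = 44, φ(93) = 60, φ(94) = 46, φ(95) = 72, φ(96) = 32, φ(97) = 96, φ(98) = 42, φ(99) = 60, φ(100) = 40, φ(101) = 100, φ(102) = 32, φ(103) = 102, φ(104) = 48, φ(105) = 48, φ(106) = 52, φ(107) = 106, φ(108) = 36, φ(109) = 108, φ(110) = 40, φ(111) = 72, φ(112) = 48, φ(113) = 112, φ(114) = 36, φ(115) = 88, φ(116) = 56, φ(117) = 72, φ(118) = 58, φ(119) = 96, φ(120) = 32, φ(121) = 110, φ(122) = 60, φ(123) = 80, φ(124) = 60, φ(125) = 100, φ(126) = 36, φ(127) = 126, φ(128) = 64, φ(129) = 84, φ(130) = 48, φ(131) = 130, φ(132) = 40, φ(133) = 108, φ(134) = 66, φ(135) = 72, φ(136) = 64, φ(137) = 136, φ(138) = 44, φ(139) = 138, φ(140) = 48. Summing all 140 values: 6000. (Average order: Σ_{n ≤ x} φ(n) ~ (3/π²) x². For x = 140, (3/π²)·140² ≈ 5957.69.)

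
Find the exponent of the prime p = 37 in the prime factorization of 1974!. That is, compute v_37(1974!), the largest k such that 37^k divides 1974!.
v_37(1974!) = 54

Legendre's formula: v_p(n!) = Σ_{k ≥ 1} ⌊n / p^k⌋. For p = 37, n = 1974, the terms are:
  ⌊1974/37^1⌋ = ⌊1974/37⌋ = 53
  ⌊1974/37^2⌋ = ⌊1974/1369⌋ = 1
(the next term ⌊1974/37^3⌋ = 0, terminating the sum). Summing: v_37(1974!) = 53 + 1 = 54.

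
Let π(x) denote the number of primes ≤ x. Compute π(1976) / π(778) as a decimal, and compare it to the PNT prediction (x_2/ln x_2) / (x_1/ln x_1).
π(1976)/π(778) = 298/137 ≈ 2.1752;  PNT prediction ≈ 2.2279.

π(778) = 137 and π(1976) = 298, so π(1976)/π(778) ≈ 2.1752. The PNT-predicted ratio is (1976/ln(1976)) / (778/ln(778)) ≈ 2.2279. The two agree to within a few percent, as expected.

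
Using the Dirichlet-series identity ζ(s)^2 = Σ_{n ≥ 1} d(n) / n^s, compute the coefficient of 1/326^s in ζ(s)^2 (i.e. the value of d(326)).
d(326) = 4

ζ(s)^2 = (Σ 1/m^s)(Σ 1/k^s). The coefficient of 1/n^s in the product is the number of ordered pairs (m, k) with mk = n, which equals d(n). For n = 326, divisors are [1, 2, 163, 326], so d(326) = 4.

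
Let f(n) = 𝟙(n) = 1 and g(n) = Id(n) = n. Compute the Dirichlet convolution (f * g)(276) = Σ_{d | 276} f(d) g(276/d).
(𝟙 * Id)(276) = 672

Divisors of 276: [1, 2, 3, 4, 6, 12, 23, 46, 69, 92, 138, 276]. For each d | 276:
  d = 1: 𝟙(1) · Id(276/1) = 1 · 276 = 276
  d = 2: 𝟙(2) · Id(276/2) = 1 · 138 = 138
  d = 3: 𝟙(3) · Id(276/3) = 1 · 92 = 92
  d = 4: 𝟙(4) · Id(276/4) = 1 · 69 = 69
  d = 6: 𝟙(6) · Id(276/6) = 1 · 46 = 46
  d = 12: 𝟙(12) · Id(276/12) = 1 · 23 = 23
  d = 23: 𝟙(23) · Id(276/23) = 1 · 12 = 12
  d = 46: 𝟙(46) · Id(276/46) = 1 · 6 = 6
  d = 69: 𝟙(69) · Id(276/69) = 1 · 4 = 4
  d = 92: 𝟙(92) · Id(276/92) = 1 · 3 = 3
  d = 138: 𝟙(138) · Id(276/138) = 1 · 2 = 2
  d = 276: 𝟙(276) · Id(276/276) = 1 · 1 = 1
Summing: (𝟙 * Id)(276) = 276 + 138 + 92 + 69 + 46 + 23 + 12 + 6 + 4 + 3 + 2 + 1 = 672.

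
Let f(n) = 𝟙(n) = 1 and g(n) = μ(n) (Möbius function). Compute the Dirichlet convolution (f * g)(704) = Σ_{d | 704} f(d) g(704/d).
(𝟙 * μ)(704) = 0

Divisors of 704: [1, 2, 4, 8, 11, 16, 22, 32, 44, 64, 88, 176, 352, 704]. For each d | 704:
  d = 1: 𝟙(1) · μ(704/1) = 1 · 0 = 0
  d = 2: 𝟙(2) · μ(704/2) = 1 · 0 = 0
  d = 4: 𝟙(4) · μ(704/4) = 1 · 0 = 0
  d = 8: 𝟙(8) · μ(704/8) = 1 · 0 = 0
  d = 11: 𝟙(11) · μ(704/11) = 1 · 0 = 0
  d = 16: 𝟙(16) · μ(704/16) = 1 · 0 = 0
  d = 22: 𝟙(22) · μ(704/22) = 1 · 0 = 0
  d = 32: 𝟙(32) · μ(704/32) = 1 · 1 = 1
  d = 44: 𝟙(44) · μ(704/44) = 1 · 0 = 0
  d = 64: 𝟙(64) · μ(704/64) = 1 · -1 = -1
  d = 88: 𝟙(88) · μ(704/88) = 1 · 0 = 0
  d = 176: 𝟙(176) · μ(704/176) = 1 · 0 = 0
  d = 352: 𝟙(352) · μ(704/352) = 1 · -1 = -1
  d = 704: 𝟙(704) · μ(704/704) = 1 · 1 = 1
Summing: (𝟙 * μ)(704) = 0 + 0 + 0 + 0 + 0 + 0 + 0 + 1 + 0 + -1 + 0 + 0 + -1 + 1 = 0.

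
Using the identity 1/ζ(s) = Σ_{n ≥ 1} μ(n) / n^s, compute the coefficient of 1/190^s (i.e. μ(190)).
μ(190) = -1

Factor n = 190 = 2 · 5 · 19. μ(n) = 0 if any exponent ≥ 2 (not squarefree); otherwise μ(n) = (−1)^{ω(n)} where ω(n) is the number of distinct prime factors. Applying: μ(190) = -1.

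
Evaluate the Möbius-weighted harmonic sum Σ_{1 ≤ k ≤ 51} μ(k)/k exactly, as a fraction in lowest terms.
Σ μ(k)/k = -184943596214571/204963260862830470

Values of μ(k) for 1 ≤ k ≤ 51: μ(1) = 1, μ(2) = -1, μ(3) = -1, μ(5) = -1, μ(6) = 1, μ(7) = -1, μ(10) = 1, μ(11) = -1, μ(13) = -1, μ(14) = 1, μ(15) = 1, μ(17) = -1, μ(19) = -1, μ(21) = 1, μ(22) = 1, μ(23) = -1, μ(26) = 1, μ(29) = -1, μ(30) = -1, μ(31) = -1, μ(33) = 1, μ(34) = 1, μ(35) = 1, μ(37) = -1, μ(38) = 1, μ(39) = 1, μ(41) = -1, μ(42) = -1, μ(43) = -1, μ(46) = 1, μ(47) = -1, μ(51) = 1, with μ = 0 on non-squarefree integers. Summing μ(k)/k for k where μ(k) ≠ 0 gives -184943596214571/204963260862830470 ≈ -0.0009. (PNT ⟺ this sum → 0 as n → ∞.)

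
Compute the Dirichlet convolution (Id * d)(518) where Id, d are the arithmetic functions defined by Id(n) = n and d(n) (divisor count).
(Id * d)(518) = 1404

Divisors of 518: [1, 2, 7, 14, 37, 74, 259, 518]. For each d | 518:
  d = 1: Id(1) · d(518/1) = 1 · 8 = 8
  d = 2: Id(2) · d(518/2) = 2 · 4 = 8
  d = 7: Id(7) · d(518/7) = 7 · 4 = 28
  d = 14: Id(14) · d(518/14) = 14 · 2 = 28
  d = 37: Id(37) · d(518/37) = 37 · 4 = 148
  d = 74: Id(74) · d(518/74) = 74 · 2 = 148
  d = 259: Id(259) · d(518/259) = 259 · 2 = 518
  d = 518: Id(518) · d(518/518) = 518 · 1 = 518
Summing: (Id * d)(518) = 8 + 8 + 28 + 28 + 148 + 148 + 518 + 518 = 1404.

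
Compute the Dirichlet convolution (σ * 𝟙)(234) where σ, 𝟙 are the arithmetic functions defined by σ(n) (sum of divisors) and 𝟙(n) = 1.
(σ * 𝟙)(234) = 1080

Divisors of 234: [1, 2, 3, 6, 9, 13, 18, 26, 39, 78, 117, 234]. For each d | 234:
  d = 1: σ(1) · 𝟙(234/1) = 1 · 1 = 1
  d = 2: σ(2) · 𝟙(234/2) = 3 · 1 = 3
  d = 3: σ(3) · 𝟙(234/3) = 4 · 1 = 4
  d = 6: σ(6) · 𝟙(234/6) = 12 · 1 = 12
  d = 9: σ(9) · 𝟙(234/9) = 13 · 1 = 13
  d = 13: σ(13) · 𝟙(234/13) = 14 · 1 = 14
  d = 18: σ(18) · 𝟙(234/18) = 39 · 1 = 39
  d = 26: σ(26) · 𝟙(234/26) = 42 · 1 = 42
  d = 39: σ(39) · 𝟙(234/39) = 56 · 1 = 56
  d = 78: σ(78) · 𝟙(234/78) = 168 · 1 = 168
  d = 117: σ(117) · 𝟙(234/117) = 182 · 1 = 182
  d = 234: σ(234) · 𝟙(234/234) = 546 · 1 = 546
Summing: (σ * 𝟙)(234) = 1 + 3 + 4 + 12 + 13 + 14 + 39 + 42 + 56 + 168 + 182 + 546 = 1080.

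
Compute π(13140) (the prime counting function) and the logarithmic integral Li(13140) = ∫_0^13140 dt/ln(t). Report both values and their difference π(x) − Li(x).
π(13140) = 1562;  Li(13140) ≈ 1581.88;  π(x) − Li(x) ≈ -19.88.

Direct count of primes ≤ 13140 gives π(13140) = 1562. Numerical evaluation of the logarithmic integral gives Li(13140) ≈ 1581.88. The difference π(x) − Li(x) ≈ -19.88 is typically negative for small/moderate x (Li(x) overestimates), though Littlewood's theorem shows this sign changes infinitely often.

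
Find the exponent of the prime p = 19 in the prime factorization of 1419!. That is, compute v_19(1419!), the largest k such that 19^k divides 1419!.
v_19(1419!) = 77

Legendre's formula: v_p(n!) = Σ_{k ≥ 1} ⌊n / p^k⌋. For p = 19, n = 1419, the terms are:
  ⌊1419/19^1⌋ = ⌊1419/19⌋ = 74
  ⌊1419/19^2⌋ = ⌊1419/361⌋ = 3
(the next term ⌊1419/19^3⌋ = 0, terminating the sum). Summing: v_19(1419!) = 74 + 3 = 77.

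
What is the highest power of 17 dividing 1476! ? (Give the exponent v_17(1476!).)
v_17(1476!) = 91

Legendre's formula: v_p(n!) = Σ_{k ≥ 1} ⌊n / p^k⌋. For p = 17, n = 1476, the terms are:
  ⌊1476/17^1⌋ = ⌊1476/17⌋ = 86
  ⌊1476/17^2⌋ = ⌊1476/289⌋ = 5
(the next term ⌊1476/17^3⌋ = 0, terminating the sum). Summing: v_17(1476!) = 86 + 5 = 91.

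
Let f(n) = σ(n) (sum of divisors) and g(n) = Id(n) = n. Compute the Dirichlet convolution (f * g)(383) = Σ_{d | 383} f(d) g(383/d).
(σ * Id)(383) = 767

Divisors of 383: [1, 383]. For each d | 383:
  d = 1: σ(1) · Id(383/1) = 1 · 383 = 383
  d = 383: σ(383) · Id(383/383) = 384 · 1 = 384
Summing: (σ * Id)(383) = 383 + 384 = 767.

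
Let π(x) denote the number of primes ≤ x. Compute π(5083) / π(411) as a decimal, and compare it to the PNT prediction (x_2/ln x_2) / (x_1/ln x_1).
π(5083)/π(411) = 679/80 ≈ 8.4875;  PNT prediction ≈ 8.7224.

π(411) = 80 and π(5083) = 679, so π(5083)/π(411) ≈ 8.4875. The PNT-predicted ratio is (5083/ln(5083)) / (411/ln(411)) ≈ 8.7224. The two agree to within a few percent, as expected.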